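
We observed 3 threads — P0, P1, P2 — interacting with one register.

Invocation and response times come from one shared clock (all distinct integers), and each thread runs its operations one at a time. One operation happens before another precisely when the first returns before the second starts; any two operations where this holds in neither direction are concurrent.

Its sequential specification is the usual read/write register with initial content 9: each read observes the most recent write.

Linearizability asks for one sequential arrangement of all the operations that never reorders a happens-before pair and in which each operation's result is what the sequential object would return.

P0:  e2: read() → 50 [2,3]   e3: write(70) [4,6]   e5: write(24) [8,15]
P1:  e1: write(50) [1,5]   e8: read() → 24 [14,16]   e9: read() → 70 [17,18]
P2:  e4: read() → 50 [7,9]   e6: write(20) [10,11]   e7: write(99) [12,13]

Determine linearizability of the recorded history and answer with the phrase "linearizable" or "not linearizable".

prefix check: 1..8 passes, 1..9 fails once e4's time-9 response joins
3 orders of the 4 completed register ops respect real time; none is legal
every completion of the 1 pending operation (e5) was checked; none linearizes
e.g. e1, e2, e3, e4 (pending dropped): illegal at step 4, since e4 read() → 50 cannot apply there
e.g. e2, e1, e3, e4 (pending dropped): illegal at step 1, since e2 read() → 50 cannot apply there

not linearizable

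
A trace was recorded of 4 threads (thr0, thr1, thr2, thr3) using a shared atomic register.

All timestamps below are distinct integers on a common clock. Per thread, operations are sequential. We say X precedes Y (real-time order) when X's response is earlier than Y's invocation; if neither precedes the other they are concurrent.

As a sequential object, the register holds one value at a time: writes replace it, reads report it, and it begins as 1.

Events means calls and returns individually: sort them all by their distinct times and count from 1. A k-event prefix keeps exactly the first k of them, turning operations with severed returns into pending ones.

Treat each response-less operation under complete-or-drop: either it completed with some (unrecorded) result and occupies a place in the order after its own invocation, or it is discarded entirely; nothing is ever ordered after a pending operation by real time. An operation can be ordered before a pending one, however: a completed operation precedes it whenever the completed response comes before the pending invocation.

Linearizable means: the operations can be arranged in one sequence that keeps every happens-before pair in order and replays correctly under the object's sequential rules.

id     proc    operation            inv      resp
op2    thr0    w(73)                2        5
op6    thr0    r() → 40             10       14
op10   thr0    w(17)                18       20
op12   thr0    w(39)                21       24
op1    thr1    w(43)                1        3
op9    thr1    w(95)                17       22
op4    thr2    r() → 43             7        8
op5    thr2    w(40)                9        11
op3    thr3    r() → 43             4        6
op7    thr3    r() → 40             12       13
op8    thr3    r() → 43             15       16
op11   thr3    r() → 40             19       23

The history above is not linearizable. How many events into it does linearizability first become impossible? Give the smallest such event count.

16

one valid order for events 1..15 is op2, op1, op3, op4, op5, op6, op7:
after step 1 (op2 w(73)): value 73
after step 2 (op1 w(43)): value 43
after step 3 (op3 r() → 43): value 43
after step 4 (op4 r() → 43): value 43
after step 5 (op5 w(40)): value 40
after step 6 (op6 r() → 40): value 40
after step 7 (op7 r() → 40): value 40
once event 16 joins (op8's response, time 16), exhaustive search finds no witness
for example op1, op2, op3, op4, op5, op6, op7, op8 fails at step 3: op3 r() → 43 is not legal there
for example op1, op2, op3, op4, op5, op7, op6, op8 fails at step 3: op3 r() → 43 is not legal there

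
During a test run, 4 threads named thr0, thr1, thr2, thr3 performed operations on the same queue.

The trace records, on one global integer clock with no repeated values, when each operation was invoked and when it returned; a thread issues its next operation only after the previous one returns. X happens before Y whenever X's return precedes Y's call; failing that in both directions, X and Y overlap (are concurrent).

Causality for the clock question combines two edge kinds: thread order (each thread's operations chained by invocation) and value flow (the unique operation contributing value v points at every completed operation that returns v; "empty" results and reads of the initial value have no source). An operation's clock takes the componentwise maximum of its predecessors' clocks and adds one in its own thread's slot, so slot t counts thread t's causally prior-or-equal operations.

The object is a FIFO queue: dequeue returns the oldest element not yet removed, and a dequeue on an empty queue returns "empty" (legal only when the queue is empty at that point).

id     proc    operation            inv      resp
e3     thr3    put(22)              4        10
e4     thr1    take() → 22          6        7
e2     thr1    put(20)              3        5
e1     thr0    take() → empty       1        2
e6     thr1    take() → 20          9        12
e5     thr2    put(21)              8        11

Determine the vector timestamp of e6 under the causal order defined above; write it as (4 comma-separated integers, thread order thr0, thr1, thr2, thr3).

no predecessors for e3 (invoked 4): thr3 increments from zero → (0, 0, 0, 1)
no predecessors for e5 (invoked 8): thr2 increments from zero → (0, 0, 1, 0)
no predecessors for e2 (invoked 3): thr1 increments from zero → (0, 1, 0, 0)
no predecessors for e1 (invoked 1): thr0 increments from zero → (1, 0, 0, 0)
e4, invoked 6, takes VC(e2)=(0, 1, 0, 0), VC(e3)=(0, 0, 0, 1) under max, adds 1 for thr1 → (0, 2, 0, 1)
e6, invoked 9, takes VC(e2)=(0, 1, 0, 0), VC(e4)=(0, 2, 0, 1) under max, adds 1 for thr1 → (0, 3, 0, 1)
target: VC(e6) = (0, 3, 0, 1)

(0, 3, 0, 1)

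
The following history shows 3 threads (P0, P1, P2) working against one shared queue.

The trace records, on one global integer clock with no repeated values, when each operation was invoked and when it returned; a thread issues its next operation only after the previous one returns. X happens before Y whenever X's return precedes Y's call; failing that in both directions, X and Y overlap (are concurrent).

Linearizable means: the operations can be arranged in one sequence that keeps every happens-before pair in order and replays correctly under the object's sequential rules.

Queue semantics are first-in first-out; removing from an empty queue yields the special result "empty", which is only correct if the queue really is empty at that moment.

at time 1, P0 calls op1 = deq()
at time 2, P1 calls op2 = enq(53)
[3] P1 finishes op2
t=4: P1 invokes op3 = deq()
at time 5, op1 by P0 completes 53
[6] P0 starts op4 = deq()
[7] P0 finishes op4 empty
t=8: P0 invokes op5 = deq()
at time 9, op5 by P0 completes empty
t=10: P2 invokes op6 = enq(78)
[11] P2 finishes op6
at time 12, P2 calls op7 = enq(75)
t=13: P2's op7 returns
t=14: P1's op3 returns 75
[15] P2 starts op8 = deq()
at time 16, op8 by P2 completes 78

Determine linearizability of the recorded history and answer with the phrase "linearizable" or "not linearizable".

not linearizable

events 1..13 are fine; event 14 — the response of op3 at time 14 — makes the prefix non-linearizable
no legal order exists: 11 real-time-consistent candidates over 7 completed queue operations, all rejected
take op1, op2, op3, op4, op5, op6, op7: step 1 already fails, because op1 deq() → 53 cannot occur there
take op1, op2, op4, op3, op5, op6, op7: step 1 already fails, because op1 deq() → 53 cannot occur there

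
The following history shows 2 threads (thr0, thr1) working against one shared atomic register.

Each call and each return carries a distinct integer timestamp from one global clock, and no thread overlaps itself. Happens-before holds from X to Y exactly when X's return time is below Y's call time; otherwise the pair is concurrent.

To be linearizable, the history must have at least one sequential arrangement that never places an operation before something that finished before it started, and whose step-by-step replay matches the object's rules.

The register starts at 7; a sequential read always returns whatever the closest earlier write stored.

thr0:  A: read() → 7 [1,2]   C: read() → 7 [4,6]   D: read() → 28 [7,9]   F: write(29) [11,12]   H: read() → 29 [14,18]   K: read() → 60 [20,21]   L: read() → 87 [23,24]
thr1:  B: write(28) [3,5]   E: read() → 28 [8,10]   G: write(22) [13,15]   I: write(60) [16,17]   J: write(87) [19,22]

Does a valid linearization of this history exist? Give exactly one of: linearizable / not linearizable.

witness order: A, C, B, D, E, F, H, G, I, K, J, L
1. A read() → 7, leaving value 7
2. C read() → 7, leaving value 7
3. B write(28), leaving value 28
4. D read() → 28, leaving value 28
5. E read() → 28, leaving value 28
6. F write(29), leaving value 29
7. H read() → 29, leaving value 29
8. G write(22), leaving value 22
9. I write(60), leaving value 60
10. K read() → 60, leaving value 60
11. J write(87), leaving value 87
12. L read() → 87, leaving value 87

linearizable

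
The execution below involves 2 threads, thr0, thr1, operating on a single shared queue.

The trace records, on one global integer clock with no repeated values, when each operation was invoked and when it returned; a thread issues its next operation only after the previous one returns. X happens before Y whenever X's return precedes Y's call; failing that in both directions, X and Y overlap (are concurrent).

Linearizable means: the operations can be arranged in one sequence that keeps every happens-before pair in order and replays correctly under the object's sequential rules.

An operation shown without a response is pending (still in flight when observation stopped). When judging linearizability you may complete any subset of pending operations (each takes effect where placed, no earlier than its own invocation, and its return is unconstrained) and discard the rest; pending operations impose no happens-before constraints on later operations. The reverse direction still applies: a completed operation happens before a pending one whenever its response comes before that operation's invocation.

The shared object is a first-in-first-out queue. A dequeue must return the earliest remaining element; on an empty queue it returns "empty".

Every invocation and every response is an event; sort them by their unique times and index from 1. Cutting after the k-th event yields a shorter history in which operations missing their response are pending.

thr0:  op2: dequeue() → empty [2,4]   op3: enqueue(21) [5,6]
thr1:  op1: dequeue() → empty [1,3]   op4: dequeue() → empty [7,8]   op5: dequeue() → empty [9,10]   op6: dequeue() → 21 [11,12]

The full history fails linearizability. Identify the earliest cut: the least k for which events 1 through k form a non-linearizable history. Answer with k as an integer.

events 1..7 are linearizable, e.g. via op1, op2, op3:
1. op1 dequeue() → empty, leaving queue <>
2. op2 dequeue() → empty, leaving queue <>
3. op3 enqueue(21), leaving queue <21>
event 8 — op4's response, time 8 — after it, nothing linearizes
one such order, op1, op2, op3, op4, breaks at step 4 where op4 dequeue() → empty is illegal
one such order, op2, op1, op3, op4, breaks at step 4 where op4 dequeue() → empty is illegal

8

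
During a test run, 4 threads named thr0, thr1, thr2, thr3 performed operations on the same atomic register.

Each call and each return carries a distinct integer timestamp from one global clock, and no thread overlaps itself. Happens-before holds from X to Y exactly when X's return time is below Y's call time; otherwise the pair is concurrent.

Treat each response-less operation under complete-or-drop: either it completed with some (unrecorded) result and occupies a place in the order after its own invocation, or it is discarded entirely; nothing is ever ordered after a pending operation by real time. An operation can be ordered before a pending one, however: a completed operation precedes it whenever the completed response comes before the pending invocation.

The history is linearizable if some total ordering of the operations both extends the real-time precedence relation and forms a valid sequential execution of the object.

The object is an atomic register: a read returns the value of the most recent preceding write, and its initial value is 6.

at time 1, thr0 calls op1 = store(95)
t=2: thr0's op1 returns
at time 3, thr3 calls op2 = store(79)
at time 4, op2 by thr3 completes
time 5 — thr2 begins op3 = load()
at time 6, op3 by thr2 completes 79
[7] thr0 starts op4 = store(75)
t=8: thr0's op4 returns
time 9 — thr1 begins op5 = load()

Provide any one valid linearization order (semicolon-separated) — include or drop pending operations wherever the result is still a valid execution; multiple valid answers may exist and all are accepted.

op1; op2; op3; op4

step 1: op1 store(95) — value 95
step 2: op2 store(79) — value 79
step 3: op3 load() → 79 — value 79
step 4: op4 store(75) — value 75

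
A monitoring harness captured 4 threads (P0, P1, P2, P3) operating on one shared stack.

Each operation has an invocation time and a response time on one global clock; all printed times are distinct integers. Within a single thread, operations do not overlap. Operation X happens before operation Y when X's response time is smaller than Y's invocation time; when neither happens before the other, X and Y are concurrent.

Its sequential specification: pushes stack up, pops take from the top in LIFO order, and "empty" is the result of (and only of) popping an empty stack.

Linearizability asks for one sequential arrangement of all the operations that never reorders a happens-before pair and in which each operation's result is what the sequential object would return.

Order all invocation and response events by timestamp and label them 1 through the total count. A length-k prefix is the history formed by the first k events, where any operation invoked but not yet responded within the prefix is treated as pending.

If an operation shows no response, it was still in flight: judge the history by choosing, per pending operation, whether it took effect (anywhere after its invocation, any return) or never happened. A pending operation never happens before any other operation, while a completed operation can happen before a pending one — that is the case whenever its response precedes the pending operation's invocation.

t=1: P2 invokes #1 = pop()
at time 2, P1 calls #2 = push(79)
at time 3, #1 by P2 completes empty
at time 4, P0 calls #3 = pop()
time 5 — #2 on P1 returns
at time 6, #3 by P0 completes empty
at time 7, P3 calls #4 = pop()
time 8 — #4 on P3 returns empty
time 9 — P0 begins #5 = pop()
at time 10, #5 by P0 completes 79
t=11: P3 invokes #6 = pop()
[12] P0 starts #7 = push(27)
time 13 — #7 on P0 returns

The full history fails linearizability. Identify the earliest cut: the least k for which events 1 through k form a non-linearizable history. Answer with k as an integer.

one valid order for events 1..7 is #1, #3, #2:
1. #1 pop() → empty, leaving stack <>
2. #3 pop() → empty, leaving stack <>
3. #2 push(79), leaving stack <79>
with event 8 included (#4 responding at time 8), all real-time-consistent orders fail
e.g. #1, #2, #3, #4: illegal at step 3, since #3 pop() → empty cannot apply there
e.g. #1, #3, #2, #4: illegal at step 4, since #4 pop() → empty cannot apply there

8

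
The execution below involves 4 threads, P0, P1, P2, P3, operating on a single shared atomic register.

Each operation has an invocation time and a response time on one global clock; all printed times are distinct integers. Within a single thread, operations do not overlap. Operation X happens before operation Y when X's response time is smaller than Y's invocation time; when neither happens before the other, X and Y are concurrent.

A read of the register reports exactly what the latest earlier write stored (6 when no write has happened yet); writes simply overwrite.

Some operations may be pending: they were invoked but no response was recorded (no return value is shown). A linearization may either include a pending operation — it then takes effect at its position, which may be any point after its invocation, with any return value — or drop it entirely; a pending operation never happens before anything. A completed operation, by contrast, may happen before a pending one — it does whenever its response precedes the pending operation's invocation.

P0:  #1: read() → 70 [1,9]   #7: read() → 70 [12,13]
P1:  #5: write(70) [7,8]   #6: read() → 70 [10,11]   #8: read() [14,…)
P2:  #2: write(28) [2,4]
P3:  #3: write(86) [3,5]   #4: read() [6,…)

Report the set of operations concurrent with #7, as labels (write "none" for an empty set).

#4

overlap test against #7 [12,13]: concurrent iff the interval meets 12..13
#1 [1,9]: before
#2 [2,4]: before
#3 [3,5]: before
#4 [6,…): concurrent
#5 [7,8]: before
#6 [10,11]: before
#8 [14,…): after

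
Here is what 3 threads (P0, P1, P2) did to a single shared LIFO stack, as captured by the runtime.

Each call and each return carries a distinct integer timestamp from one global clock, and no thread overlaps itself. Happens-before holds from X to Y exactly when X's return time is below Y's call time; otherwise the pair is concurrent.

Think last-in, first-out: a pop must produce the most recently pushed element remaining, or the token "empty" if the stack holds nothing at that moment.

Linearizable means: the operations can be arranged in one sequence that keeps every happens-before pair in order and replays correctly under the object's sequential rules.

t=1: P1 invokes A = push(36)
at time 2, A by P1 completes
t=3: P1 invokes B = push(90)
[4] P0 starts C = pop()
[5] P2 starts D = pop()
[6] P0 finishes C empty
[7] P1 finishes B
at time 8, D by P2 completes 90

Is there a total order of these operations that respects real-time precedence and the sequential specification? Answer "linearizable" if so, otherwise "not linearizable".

the violation lands at event 8, D's response at time 8: events 1..7 linearize, events 1..8 do not
6 orders of the 4 completed LIFO stack ops respect real time; none is legal
sample order A, B, C, D stalls at step 3 — C pop() → empty has no legal effect
sample order A, B, D, C stalls at step 4 — C pop() → empty has no legal effect

not linearizable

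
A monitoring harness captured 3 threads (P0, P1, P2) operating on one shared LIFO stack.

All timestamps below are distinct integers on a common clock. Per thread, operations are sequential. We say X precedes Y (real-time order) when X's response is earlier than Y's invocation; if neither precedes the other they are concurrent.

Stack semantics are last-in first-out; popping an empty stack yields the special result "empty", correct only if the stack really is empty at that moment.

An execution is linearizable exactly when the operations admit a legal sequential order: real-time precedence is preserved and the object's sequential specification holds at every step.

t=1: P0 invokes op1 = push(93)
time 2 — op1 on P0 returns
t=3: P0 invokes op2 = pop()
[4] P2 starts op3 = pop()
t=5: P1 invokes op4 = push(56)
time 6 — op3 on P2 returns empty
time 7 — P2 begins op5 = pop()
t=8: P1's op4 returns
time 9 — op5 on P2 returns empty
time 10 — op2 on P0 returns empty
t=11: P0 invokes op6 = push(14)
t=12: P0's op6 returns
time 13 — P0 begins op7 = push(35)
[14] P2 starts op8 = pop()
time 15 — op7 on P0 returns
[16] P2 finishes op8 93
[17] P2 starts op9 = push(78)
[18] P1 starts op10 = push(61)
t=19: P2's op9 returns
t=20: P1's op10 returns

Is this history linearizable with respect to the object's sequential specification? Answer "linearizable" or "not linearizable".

already the first 10 events (up to op2's response at time 10) admit no linearization; the first 9 still do
real-time-consistent orders of the 5 completed operations: 12 — all fail the LIFO stack replay
take op1, op2, op3, op4, op5: step 2 already fails, because op2 pop() → empty cannot occur there
take op1, op2, op3, op5, op4: step 2 already fails, because op2 pop() → empty cannot occur there

not linearizable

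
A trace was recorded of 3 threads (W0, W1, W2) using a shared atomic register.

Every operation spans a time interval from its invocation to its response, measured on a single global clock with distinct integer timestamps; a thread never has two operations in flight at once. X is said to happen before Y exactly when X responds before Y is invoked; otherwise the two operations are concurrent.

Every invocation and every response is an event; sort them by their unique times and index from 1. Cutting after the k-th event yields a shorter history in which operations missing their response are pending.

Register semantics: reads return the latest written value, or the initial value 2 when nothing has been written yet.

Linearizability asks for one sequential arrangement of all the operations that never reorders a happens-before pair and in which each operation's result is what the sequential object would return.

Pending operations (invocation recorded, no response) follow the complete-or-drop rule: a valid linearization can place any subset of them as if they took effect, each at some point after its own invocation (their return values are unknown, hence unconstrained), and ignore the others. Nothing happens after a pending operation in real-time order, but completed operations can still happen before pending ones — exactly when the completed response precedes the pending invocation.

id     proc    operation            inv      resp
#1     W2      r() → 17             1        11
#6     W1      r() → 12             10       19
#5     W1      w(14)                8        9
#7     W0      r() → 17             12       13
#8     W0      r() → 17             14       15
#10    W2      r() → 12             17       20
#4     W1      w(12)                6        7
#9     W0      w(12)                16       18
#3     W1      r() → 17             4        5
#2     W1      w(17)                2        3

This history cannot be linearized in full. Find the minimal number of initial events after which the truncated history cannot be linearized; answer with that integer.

events 1..12 are still linearizable — one witness is #2, #1, #3, #4, #5:
1. #2 w(17), leaving value 17
2. #1 r() → 17, leaving value 17
3. #3 r() → 17, leaving value 17
4. #4 w(12), leaving value 12
5. #5 w(14), leaving value 14
at event 13 (#7's time-13 response) nothing linearizes any more
no completion choice of the 1 pending operation (#6) rescues it — every subset was tried
one such order, #1, #2, #3, #4, #5, #7 (pending dropped), breaks at step 1 where #1 r() → 17 is illegal
one such order, #2, #1, #3, #4, #5, #7 (pending dropped), breaks at step 6 where #7 r() → 17 is illegal

13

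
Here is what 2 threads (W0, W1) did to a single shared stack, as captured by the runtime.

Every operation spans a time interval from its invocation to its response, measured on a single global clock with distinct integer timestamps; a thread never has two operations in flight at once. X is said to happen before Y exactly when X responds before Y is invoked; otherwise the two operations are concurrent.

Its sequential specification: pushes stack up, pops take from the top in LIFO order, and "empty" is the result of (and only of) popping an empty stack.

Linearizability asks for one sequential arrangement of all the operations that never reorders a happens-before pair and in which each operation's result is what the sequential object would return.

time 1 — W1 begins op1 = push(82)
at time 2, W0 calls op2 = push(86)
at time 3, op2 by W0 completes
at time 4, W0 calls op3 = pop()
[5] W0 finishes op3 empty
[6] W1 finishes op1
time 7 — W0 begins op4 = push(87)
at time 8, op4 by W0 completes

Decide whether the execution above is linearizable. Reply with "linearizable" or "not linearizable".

not linearizable

already the first 5 events (up to op3's response at time 5) admit no linearization; the first 4 still do
the completed operations (2 total) allow one real-time order; the stack replay rejects it
every completion of the 1 pending operation (op1) was checked; none linearizes
sample order op2, op3 (pending dropped) stalls at step 2 — op3 pop() → empty has no legal effect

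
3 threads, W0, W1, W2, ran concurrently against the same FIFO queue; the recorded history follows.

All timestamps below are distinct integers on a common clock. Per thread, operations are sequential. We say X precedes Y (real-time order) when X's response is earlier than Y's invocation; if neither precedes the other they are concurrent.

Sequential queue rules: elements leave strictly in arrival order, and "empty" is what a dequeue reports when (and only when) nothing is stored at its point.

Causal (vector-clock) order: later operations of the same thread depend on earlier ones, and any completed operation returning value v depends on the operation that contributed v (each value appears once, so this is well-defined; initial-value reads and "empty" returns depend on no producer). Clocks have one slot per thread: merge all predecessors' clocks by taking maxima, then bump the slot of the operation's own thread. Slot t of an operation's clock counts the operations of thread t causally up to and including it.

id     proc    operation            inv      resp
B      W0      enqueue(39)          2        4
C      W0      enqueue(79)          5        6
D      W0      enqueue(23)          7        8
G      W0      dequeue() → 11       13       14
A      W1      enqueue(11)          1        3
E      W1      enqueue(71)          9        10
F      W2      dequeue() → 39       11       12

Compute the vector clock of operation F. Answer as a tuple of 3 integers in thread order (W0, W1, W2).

(1, 0, 1)

no predecessors for A (invoked 1): W1 increments from zero → (0, 1, 0)
no predecessors for B (invoked 2): W0 increments from zero → (1, 0, 0)
E, invoked 9, takes VC(A)=(0, 1, 0) under max, adds 1 for W1 → (0, 2, 0)
F, invoked 11, takes VC(B)=(1, 0, 0) under max, adds 1 for W2 → (1, 0, 1)
C, invoked 5, takes VC(B)=(1, 0, 0) under max, adds 1 for W0 → (2, 0, 0)
D, invoked 7, takes VC(C)=(2, 0, 0) under max, adds 1 for W0 → (3, 0, 0)
G, invoked 13, takes VC(A)=(0, 1, 0), VC(D)=(3, 0, 0) under max, adds 1 for W0 → (4, 1, 0)
target: VC(F) = (1, 0, 1)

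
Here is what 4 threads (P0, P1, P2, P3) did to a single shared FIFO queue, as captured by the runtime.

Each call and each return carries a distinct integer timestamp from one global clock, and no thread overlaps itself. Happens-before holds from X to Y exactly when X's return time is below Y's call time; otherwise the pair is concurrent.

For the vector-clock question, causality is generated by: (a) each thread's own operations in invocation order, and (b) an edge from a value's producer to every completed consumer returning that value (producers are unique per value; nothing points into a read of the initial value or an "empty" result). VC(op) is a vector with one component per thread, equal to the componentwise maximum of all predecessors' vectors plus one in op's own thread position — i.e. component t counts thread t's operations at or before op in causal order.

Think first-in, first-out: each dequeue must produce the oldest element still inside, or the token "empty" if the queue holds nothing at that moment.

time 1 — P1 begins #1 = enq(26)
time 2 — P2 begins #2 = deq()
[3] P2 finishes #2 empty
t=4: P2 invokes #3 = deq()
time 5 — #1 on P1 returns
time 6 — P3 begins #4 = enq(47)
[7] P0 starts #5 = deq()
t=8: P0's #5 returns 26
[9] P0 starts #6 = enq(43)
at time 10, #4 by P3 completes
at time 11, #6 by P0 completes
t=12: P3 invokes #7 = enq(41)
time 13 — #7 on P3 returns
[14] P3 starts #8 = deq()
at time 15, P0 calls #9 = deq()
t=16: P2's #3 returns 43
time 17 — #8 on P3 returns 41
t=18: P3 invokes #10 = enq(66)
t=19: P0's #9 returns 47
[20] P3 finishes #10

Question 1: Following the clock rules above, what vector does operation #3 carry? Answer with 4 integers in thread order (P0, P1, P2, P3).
no predecessors for #4 (invoked 6): P3 increments from zero → (0, 0, 0, 1)
no predecessors for #2 (invoked 2): P2 increments from zero → (0, 0, 1, 0)
no predecessors for #1 (invoked 1): P1 increments from zero → (0, 1, 0, 0)
from VC(#4)=(0, 0, 0, 1), #7 (invoked 12) maxes components and bumps P3 → (0, 0, 0, 2)
from VC(#1)=(0, 1, 0, 0), #5 (invoked 7) maxes components and bumps P0 → (1, 1, 0, 0)
from VC(#7)=(0, 0, 0, 2), #8 (invoked 14) maxes components and bumps P3 → (0, 0, 0, 3)
from VC(#5)=(1, 1, 0, 0), #6 (invoked 9) maxes components and bumps P0 → (2, 1, 0, 0)
from VC(#8)=(0, 0, 0, 3), #10 (invoked 18) maxes components and bumps P3 → (0, 0, 0, 4)
from VC(#2)=(0, 0, 1, 0), VC(#6)=(2, 1, 0, 0), #3 (invoked 4) maxes components and bumps P2 → (2, 1, 2, 0)
from VC(#4)=(0, 0, 0, 1), VC(#6)=(2, 1, 0, 0), #9 (invoked 15) maxes components and bumps P0 → (3, 1, 0, 1)
target: VC(#3) = (2, 1, 2, 0)

(2, 1, 2, 0)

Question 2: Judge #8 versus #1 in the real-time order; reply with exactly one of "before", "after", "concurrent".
#8 spans [14,17], #1 spans [1,5]
resp(#1)=5 < inv(#8)=14

after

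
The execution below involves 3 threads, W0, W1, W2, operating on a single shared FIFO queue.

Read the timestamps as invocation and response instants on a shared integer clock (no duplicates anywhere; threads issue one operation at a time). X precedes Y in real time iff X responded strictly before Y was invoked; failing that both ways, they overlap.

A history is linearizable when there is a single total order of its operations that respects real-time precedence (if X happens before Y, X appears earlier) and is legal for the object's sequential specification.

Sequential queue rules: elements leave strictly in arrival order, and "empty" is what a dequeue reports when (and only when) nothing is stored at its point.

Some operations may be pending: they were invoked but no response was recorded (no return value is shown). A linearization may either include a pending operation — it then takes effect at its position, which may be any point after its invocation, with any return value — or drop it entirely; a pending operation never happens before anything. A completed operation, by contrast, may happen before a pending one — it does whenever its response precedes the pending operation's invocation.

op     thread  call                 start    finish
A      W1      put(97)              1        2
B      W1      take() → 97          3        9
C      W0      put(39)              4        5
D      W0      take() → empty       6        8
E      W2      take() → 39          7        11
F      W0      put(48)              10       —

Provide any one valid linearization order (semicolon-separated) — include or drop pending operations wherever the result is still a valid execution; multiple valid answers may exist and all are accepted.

step 1: A put(97) — queue <97>
step 2: B take() → 97 — queue <>
step 3: C put(39) — queue <39>
step 4: E take() → 39 — queue <>
step 5: D take() → empty — queue <>

A; B; C; E; D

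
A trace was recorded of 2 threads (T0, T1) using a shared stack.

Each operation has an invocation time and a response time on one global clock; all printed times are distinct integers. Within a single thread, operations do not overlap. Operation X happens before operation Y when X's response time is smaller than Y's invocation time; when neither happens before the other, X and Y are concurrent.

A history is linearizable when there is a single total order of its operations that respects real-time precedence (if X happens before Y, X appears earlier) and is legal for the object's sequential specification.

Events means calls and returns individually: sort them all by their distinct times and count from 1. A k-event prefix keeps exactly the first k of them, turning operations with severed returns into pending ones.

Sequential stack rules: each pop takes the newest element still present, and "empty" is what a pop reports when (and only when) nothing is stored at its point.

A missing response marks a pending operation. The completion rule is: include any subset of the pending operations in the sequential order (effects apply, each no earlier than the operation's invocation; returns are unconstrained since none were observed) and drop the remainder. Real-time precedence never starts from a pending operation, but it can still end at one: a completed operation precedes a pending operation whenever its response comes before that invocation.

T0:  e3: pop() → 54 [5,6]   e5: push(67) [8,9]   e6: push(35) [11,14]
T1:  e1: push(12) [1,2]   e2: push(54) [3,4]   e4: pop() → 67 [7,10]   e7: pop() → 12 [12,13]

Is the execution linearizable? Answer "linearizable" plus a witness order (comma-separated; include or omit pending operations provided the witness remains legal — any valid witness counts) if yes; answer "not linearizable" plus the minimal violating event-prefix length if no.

1. e1 push(12), leaving stack <12>
2. e2 push(54), leaving stack <12,54>
3. e3 pop() → 54, leaving stack <12>
4. e5 push(67), leaving stack <12,67>
5. e4 pop() → 67, leaving stack <12>
6. e7 pop() → 12, leaving stack <>
7. e6 push(35), leaving stack <35>

linearizable — witness: e1, e2, e3, e5, e4, e7, e6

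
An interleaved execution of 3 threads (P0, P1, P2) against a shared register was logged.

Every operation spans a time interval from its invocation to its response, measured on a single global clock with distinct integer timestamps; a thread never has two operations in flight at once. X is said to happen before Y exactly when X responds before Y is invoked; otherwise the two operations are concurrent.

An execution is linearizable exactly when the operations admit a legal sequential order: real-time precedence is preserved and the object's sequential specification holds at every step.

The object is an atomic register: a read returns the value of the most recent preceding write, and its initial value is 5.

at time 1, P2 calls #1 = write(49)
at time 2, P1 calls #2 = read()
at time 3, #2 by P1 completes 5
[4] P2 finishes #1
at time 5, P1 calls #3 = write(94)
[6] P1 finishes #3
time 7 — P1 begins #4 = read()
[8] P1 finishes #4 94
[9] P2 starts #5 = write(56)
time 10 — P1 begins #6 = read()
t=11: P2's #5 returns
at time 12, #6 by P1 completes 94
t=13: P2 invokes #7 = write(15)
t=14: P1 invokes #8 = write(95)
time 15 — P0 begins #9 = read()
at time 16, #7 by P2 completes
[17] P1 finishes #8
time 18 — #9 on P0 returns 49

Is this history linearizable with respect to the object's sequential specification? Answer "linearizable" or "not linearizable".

prefix check: 1..17 passes, 1..18 fails once #9's time-18 response joins
every one of the 24 real-time-consistent orders over 9 completed register ops fails the sequential spec
sample order #1, #2, #3, #4, #5, #6, #7, #8, #9 stalls at step 2 — #2 read() → 5 has no legal effect
sample order #1, #2, #3, #4, #5, #6, #7, #9, #8 stalls at step 2 — #2 read() → 5 has no legal effect

not linearizable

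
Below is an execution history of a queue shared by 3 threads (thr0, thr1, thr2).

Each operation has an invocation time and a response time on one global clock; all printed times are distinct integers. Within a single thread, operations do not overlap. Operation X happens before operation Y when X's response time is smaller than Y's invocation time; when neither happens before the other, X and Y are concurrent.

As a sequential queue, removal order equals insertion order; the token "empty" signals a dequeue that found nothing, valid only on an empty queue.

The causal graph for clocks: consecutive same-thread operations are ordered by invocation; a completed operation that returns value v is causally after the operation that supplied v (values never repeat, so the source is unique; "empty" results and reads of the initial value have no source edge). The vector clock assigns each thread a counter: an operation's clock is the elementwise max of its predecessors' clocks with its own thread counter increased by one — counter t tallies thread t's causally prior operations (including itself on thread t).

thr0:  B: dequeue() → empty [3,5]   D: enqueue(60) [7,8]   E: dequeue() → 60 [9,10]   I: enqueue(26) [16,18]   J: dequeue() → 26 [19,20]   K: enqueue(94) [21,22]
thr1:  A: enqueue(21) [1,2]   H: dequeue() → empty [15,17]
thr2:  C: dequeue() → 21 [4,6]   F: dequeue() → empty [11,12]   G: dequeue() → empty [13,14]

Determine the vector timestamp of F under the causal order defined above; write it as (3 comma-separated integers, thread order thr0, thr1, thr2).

(0, 1, 2)

invoked at 1, A has no predecessors; its own thr1 bump gives (0, 1, 0)
invoked at 3, B has no predecessors; its own thr0 bump gives (1, 0, 0)
C (invocation 4): componentwise max over VC(A)=(0, 1, 0), +1 at thr2, giving (0, 1, 1)
H (invocation 15): componentwise max over VC(A)=(0, 1, 0), +1 at thr1, giving (0, 2, 0)
D (invocation 7): componentwise max over VC(B)=(1, 0, 0), +1 at thr0, giving (2, 0, 0)
F (invocation 11): componentwise max over VC(C)=(0, 1, 1), +1 at thr2, giving (0, 1, 2)
E (invocation 9): componentwise max over VC(D)=(2, 0, 0), +1 at thr0, giving (3, 0, 0)
G (invocation 13): componentwise max over VC(F)=(0, 1, 2), +1 at thr2, giving (0, 1, 3)
I (invocation 16): componentwise max over VC(E)=(3, 0, 0), +1 at thr0, giving (4, 0, 0)
J (invocation 19): componentwise max over VC(I)=(4, 0, 0), +1 at thr0, giving (5, 0, 0)
K (invocation 21): componentwise max over VC(J)=(5, 0, 0), +1 at thr0, giving (6, 0, 0)
target: VC(F) = (0, 1, 2)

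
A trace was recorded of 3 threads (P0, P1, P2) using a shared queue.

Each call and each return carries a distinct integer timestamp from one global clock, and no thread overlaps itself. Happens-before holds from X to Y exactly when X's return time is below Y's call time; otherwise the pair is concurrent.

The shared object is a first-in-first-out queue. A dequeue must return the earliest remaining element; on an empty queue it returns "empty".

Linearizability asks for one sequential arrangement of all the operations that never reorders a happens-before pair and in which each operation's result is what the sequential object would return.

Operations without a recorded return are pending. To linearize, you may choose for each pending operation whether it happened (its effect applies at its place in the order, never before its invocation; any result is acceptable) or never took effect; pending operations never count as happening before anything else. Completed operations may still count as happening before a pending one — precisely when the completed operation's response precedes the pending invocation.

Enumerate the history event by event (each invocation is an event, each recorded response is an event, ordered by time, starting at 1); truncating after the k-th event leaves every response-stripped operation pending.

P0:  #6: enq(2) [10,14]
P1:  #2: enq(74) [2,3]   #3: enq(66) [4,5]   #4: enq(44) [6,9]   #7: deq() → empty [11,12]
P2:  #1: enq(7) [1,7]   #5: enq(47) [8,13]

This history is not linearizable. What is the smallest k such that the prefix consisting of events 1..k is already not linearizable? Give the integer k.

12

events 1..11 are linearizable; a witness order is #1, #2, #3, #4:
1. #1 enq(7), leaving queue <7>
2. #2 enq(74), leaving queue <7,74>
3. #3 enq(66), leaving queue <7,74,66>
4. #4 enq(44), leaving queue <7,74,66,44>
event 12 — #7's response, time 12 — after it, nothing linearizes
include/drop combinations of the 2 pending operations (#5, #6) were all tried; none helps
one such order, #1, #2, #3, #4, #7 (pending dropped), breaks at step 5 where #7 deq() → empty is illegal
one such order, #2, #1, #3, #4, #7 (pending dropped), breaks at step 5 where #7 deq() → empty is illegal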